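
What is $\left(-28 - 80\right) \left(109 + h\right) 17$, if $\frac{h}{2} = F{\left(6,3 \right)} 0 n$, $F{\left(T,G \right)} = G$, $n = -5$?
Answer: $-200124$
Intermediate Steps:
$h = 0$ ($h = 2 \cdot 3 \cdot 0 \left(-5\right) = 2 \cdot 0 \left(-5\right) = 2 \cdot 0 = 0$)
$\left(-28 - 80\right) \left(109 + h\right) 17 = \left(-28 - 80\right) \left(109 + 0\right) 17 = \left(-108\right) 109 \cdot 17 = \left(-11772\right) 17 = -200124$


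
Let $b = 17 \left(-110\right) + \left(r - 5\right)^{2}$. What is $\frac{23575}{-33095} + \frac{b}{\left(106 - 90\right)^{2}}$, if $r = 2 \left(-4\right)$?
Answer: $- \frac{12465959}{1694464} \approx -7.3569$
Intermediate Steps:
$r = -8$
$b = -1701$ ($b = 17 \left(-110\right) + \left(-8 - 5\right)^{2} = -1870 + \left(-13\right)^{2} = -1870 + 169 = -1701$)
$\frac{23575}{-33095} + \frac{b}{\left(106 - 90\right)^{2}} = \frac{23575}{-33095} - \frac{1701}{\left(106 - 90\right)^{2}} = 23575 \left(- \frac{1}{33095}\right) - \frac{1701}{16^{2}} = - \frac{4715}{6619} - \frac{1701}{256} = - \frac{12465959}{1694464}$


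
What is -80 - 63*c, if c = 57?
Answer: -3671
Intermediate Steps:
-80 - 63*c = -80 - 63*57 = -80 - 3591 = -3671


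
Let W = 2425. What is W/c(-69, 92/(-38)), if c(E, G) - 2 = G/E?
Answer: 138225/116 ≈ 1191.6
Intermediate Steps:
c(E, G) = 2 + G/E
W/c(-69, 92/(-38)) = 2425/(2 + (92/(-38))/(-69)) = 2425/(2 + (92*(-1/38))*(-1/69)) = 2425/(2 - 46/19*(-1/69)) = 2425/(2 + 2/57) = 2425/(116/57) = 2425*(57/116) = 138225/116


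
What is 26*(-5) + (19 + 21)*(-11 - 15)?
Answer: -1170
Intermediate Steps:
26*(-5) + (19 + 21)*(-11 - 15) = -130 + 40*(-26) = -130 - 1040 = -1170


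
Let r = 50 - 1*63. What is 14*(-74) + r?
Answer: -1049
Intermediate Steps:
r = -13 (r = 50 - 63 = -13)
14*(-74) + r = 14*(-74) - 13 = -1036 - 13 = -1049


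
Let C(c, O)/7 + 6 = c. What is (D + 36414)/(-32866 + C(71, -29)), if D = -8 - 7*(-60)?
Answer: -36826/32411 ≈ -1.1362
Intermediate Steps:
C(c, O) = -42 + 7*c
D = 412 (D = -8 + 420 = 412)
(D + 36414)/(-32866 + C(71, -29)) = (412 + 36414)/(-32866 + (-42 + 7*71)) = 36826/(-32866 + (-42 + 497)) = 36826/(-32866 + 455) = 36826/(-32411) = 36826*(-1/32411) = -36826/32411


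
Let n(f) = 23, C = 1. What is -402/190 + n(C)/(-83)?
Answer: -18868/7885 ≈ -2.3929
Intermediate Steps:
-402/190 + n(C)/(-83) = -402/190 + 23/(-83) = -402*1/190 + 23*(-1/83) = -201/95 - 23/83 = -18868/7885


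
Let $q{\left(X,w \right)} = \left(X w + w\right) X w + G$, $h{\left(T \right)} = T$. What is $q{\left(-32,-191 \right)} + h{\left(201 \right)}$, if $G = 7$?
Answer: $36189360$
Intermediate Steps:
$q{\left(X,w \right)} = 7 + X w \left(w + X w\right)$ ($q{\left(X,w \right)} = \left(X w + w\right) X w + 7 = \left(w + X w\right) X w + 7 = X \left(w + X w\right) w + 7 = X w \left(w + X w\right) + 7 = 7 + X w \left(w + X w\right)$)
$q{\left(-32,-191 \right)} + h{\left(201 \right)} = \left(7 - 32 \left(-191\right)^{2} + \left(-32\right)^{2} \left(-191\right)^{2}\right) + 201 = \left(7 - 1167392 + 1024 \cdot 36481\right) + 201 = \left(7 - 1167392 + 37356544\right) + 201 = 36189159 + 201 = 36189360$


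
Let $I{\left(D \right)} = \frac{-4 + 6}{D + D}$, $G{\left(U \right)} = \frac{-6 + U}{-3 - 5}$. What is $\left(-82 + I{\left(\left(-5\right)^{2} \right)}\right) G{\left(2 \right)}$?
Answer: $- \frac{2049}{50} \approx -40.98$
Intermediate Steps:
$G{\left(U \right)} = \frac{3}{4} - \frac{U}{8}$ ($G{\left(U \right)} = \frac{-6 + U}{-8} = \left(-6 + U\right) \left(- \frac{1}{8}\right) = \frac{3}{4} - \frac{U}{8}$)
$I{\left(D \right)} = \frac{1}{D}$ ($I{\left(D \right)} = \frac{2}{2 D} = 2 \frac{1}{2 D} = \frac{1}{D}$)
$\left(-82 + I{\left(\left(-5\right)^{2} \right)}\right) G{\left(2 \right)} = \left(-82 + \frac{1}{\left(-5\right)^{2}}\right) \left(\frac{3}{4} - \frac{1}{4}\right) = \left(-82 + \frac{1}{25}\right) \left(\frac{3}{4} - \frac{1}{4}\right) = \left(-82 + \frac{1}{25}\right) \frac{1}{2} = \left(- \frac{2049}{25}\right) \frac{1}{2} = - \frac{2049}{50}$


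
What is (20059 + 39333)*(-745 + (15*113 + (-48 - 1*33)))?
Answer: 51611648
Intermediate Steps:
(20059 + 39333)*(-745 + (15*113 + (-48 - 1*33))) = 59392*(-745 + (1695 + (-48 - 33))) = 59392*(-745 + (1695 - 81)) = 59392*(-745 + 1614) = 59392*869 = 51611648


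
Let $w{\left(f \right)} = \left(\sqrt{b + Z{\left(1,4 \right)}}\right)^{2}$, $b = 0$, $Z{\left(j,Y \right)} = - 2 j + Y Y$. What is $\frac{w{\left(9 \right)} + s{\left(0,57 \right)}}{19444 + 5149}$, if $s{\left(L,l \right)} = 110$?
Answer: $\frac{124}{24593} \approx 0.0050421$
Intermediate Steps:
$Z{\left(j,Y \right)} = Y^{2} - 2 j$ ($Z{\left(j,Y \right)} = - 2 j + Y^{2} = Y^{2} - 2 j$)
$w{\left(f \right)} = 14$ ($w{\left(f \right)} = \left(\sqrt{0 + \left(4^{2} - 2\right)}\right)^{2} = \left(\sqrt{0 + \left(16 - 2\right)}\right)^{2} = \left(\sqrt{0 + 14}\right)^{2} = \left(\sqrt{14}\right)^{2} = 14$)
$\frac{w{\left(9 \right)} + s{\left(0,57 \right)}}{19444 + 5149} = \frac{14 + 110}{19444 + 5149} = \frac{124}{24593}$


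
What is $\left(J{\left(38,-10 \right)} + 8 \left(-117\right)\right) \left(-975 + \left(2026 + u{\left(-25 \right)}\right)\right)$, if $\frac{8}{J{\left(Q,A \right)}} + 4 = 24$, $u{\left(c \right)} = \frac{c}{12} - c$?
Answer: $- \frac{30142693}{30} \approx -1.0048 \cdot 10^{6}$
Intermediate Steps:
$u{\left(c \right)} = - \frac{11 c}{12}$ ($u{\left(c \right)} = c \frac{1}{12} - c = \frac{c}{12} - c = - \frac{11 c}{12}$)
$J{\left(Q,A \right)} = \frac{2}{5}$ ($J{\left(Q,A \right)} = \frac{8}{-4 + 24} = \frac{8}{20} = 8 \cdot \frac{1}{20} = \frac{2}{5}$)
$\left(J{\left(38,-10 \right)} + 8 \left(-117\right)\right) \left(-975 + \left(2026 + u{\left(-25 \right)}\right)\right) = \left(\frac{2}{5} + 8 \left(-117\right)\right) \left(-975 + \left(2026 - - \frac{275}{12}\right)\right) = \left(\frac{2}{5} - 936\right) \left(-975 + \left(2026 + \frac{275}{12}\right)\right) = - \frac{4678 \left(-975 + \frac{24587}{12}\right)}{5} = \left(- \frac{4678}{5}\right) \frac{12887}{12} = - \frac{30142693}{30}$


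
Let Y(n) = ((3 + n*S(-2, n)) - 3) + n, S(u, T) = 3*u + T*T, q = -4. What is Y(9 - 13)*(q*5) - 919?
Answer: -39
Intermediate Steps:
S(u, T) = T**2 + 3*u (S(u, T) = 3*u + T**2 = T**2 + 3*u)
Y(n) = n + n*(-6 + n**2) (Y(n) = ((3 + n*(n**2 + 3*(-2))) - 3) + n = ((3 + n*(n**2 - 6)) - 3) + n = ((3 + n*(-6 + n**2)) - 3) + n = n*(-6 + n**2) + n = n + n*(-6 + n**2))
Y(9 - 13)*(q*5) - 919 = ((9 - 13)*(-5 + (9 - 13)**2))*(-4*5) - 919 = -4*(-5 + (-4)**2)*(-20) - 919 = -4*(-5 + 16)*(-20) - 919 = -4*11*(-20) - 919 = -44*(-20) - 919 = 880 - 919 = -39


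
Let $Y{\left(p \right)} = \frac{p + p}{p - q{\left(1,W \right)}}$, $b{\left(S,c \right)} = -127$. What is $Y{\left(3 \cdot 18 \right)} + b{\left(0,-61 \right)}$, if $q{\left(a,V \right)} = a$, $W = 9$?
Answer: $- \frac{6623}{53} \approx -124.96$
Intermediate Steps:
$Y{\left(p \right)} = \frac{2 p}{-1 + p}$ ($Y{\left(p \right)} = \frac{p + p}{p - 1} = \frac{2 p}{p - 1} = \frac{2 p}{-1 + p}$)
$Y{\left(3 \cdot 18 \right)} + b{\left(0,-61 \right)} = \frac{2 \cdot 3 \cdot 18}{-1 + 3 \cdot 18} - 127 = 2 \cdot 54 \frac{1}{-1 + 54} - 127 = 2 \cdot 54 \cdot \frac{1}{53} - 127 = \frac{108}{53} - 127 = - \frac{6623}{53}$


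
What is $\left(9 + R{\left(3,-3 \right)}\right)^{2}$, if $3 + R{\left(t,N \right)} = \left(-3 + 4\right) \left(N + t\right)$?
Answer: $36$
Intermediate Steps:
$R{\left(t,N \right)} = -3 + N + t$ ($R{\left(t,N \right)} = -3 + \left(-3 + 4\right) \left(N + t\right) = -3 + 1 \left(N + t\right) = -3 + \left(N + t\right) = -3 + N + t$)
$\left(9 + R{\left(3,-3 \right)}\right)^{2} = \left(9 - 3\right)^{2} = 6^{2} = 36$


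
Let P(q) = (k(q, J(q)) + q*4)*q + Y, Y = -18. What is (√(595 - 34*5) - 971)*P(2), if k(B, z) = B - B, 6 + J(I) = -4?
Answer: 1942 - 10*√17 ≈ 1900.8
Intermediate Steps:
J(I) = -10 (J(I) = -6 - 4 = -10)
k(B, z) = 0
P(q) = -18 + 4*q² (P(q) = (0 + q*4)*q - 18 = (0 + 4*q)*q - 18 = (4*q)*q - 18 = 4*q² - 18 = -18 + 4*q²)
(√(595 - 34*5) - 971)*P(2) = (√(595 - 34*5) - 971)*(-18 + 4*2²) = (√(595 - 170) - 971)*(-18 + 4*4) = (√425 - 971)*(-18 + 16) = (5*√17 - 971)*(-2) = (-971 + 5*√17)*(-2) = 1942 - 10*√17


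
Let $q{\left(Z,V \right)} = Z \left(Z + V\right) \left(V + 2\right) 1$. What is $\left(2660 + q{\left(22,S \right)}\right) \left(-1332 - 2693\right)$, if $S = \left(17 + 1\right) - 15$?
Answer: $-21775250$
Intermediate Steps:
$S = 3$ ($S = 18 - 15 = 3$)
$q{\left(Z,V \right)} = Z \left(2 + V\right) \left(V + Z\right)$ ($q{\left(Z,V \right)} = Z \left(V + Z\right) \left(2 + V\right) 1 = Z \left(2 + V\right) \left(V + Z\right) 1 = Z \left(2 + V\right) \left(V + Z\right)$)
$\left(2660 + q{\left(22,S \right)}\right) \left(-1332 - 2693\right) = \left(2660 + 22 \left(3^{2} + 2 \cdot 3 + 2 \cdot 22 + 3 \cdot 22\right)\right) \left(-1332 - 2693\right) = \left(2660 + 22 \left(9 + 6 + 44 + 66\right)\right) \left(-4025\right) = \left(2660 + 22 \cdot 125\right) \left(-4025\right) = \left(2660 + 2750\right) \left(-4025\right) = 5410 \left(-4025\right) = -21775250$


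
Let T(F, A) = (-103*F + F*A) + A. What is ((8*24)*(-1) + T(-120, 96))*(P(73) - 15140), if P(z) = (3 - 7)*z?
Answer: -11481408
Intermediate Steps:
P(z) = -4*z
T(F, A) = A - 103*F + A*F (T(F, A) = (-103*F + A*F) + A = A - 103*F + A*F)
((8*24)*(-1) + T(-120, 96))*(P(73) - 15140) = ((8*24)*(-1) + (96 - 103*(-120) + 96*(-120)))*(-4*73 - 15140) = (192*(-1) + (96 + 12360 - 11520))*(-292 - 15140) = (-192 + 936)*(-15432) = 744*(-15432) = -11481408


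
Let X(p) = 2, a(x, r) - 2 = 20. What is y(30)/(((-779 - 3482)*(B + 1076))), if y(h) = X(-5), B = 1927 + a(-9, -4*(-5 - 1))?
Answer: -2/12889525 ≈ -1.5516e-7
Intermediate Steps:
a(x, r) = 22 (a(x, r) = 2 + 20 = 22)
B = 1949 (B = 1927 + 22 = 1949)
y(h) = 2
y(30)/(((-779 - 3482)*(B + 1076))) = 2/(((-779 - 3482)*(1949 + 1076))) = 2/((-4261*3025)) = 2/(-12889525) = 2*(-1/12889525) = -2/12889525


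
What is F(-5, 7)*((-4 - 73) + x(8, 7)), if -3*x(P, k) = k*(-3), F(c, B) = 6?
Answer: -420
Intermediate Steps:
x(P, k) = k (x(P, k) = -k*(-3)/3 = -(-1)*k = k)
F(-5, 7)*((-4 - 73) + x(8, 7)) = 6*((-4 - 73) + 7) = 6*(-77 + 7) = 6*(-70) = -420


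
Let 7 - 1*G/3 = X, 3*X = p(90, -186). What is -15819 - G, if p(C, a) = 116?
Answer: -15724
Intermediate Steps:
X = 116/3 (X = (⅓)*116 = 116/3 ≈ 38.667)
G = -95 (G = 21 - 3*116/3 = 21 - 116 = -95)
-15819 - G = -15819 - 1*(-95) = -15819 + 95 = -15724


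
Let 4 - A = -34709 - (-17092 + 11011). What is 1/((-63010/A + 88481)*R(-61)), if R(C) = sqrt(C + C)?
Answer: -7158*I*sqrt(122)/77266411951 ≈ -1.0232e-6*I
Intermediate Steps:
R(C) = sqrt(2)*sqrt(C) (R(C) = sqrt(2*C) = sqrt(2)*sqrt(C))
A = 28632 (A = 4 - (-34709 - (-17092 + 11011)) = 4 - (-34709 - 1*(-6081)) = 4 - (-34709 + 6081) = 4 - 1*(-28628) = 4 + 28628 = 28632)
1/((-63010/A + 88481)*R(-61)) = 1/((-63010/28632 + 88481)*((sqrt(2)*sqrt(-61)))) = 1/((-63010*1/28632 + 88481)*((sqrt(2)*(I*sqrt(61))))) = 1/((-31505/14316 + 88481)*((I*sqrt(122)))) = (-I*sqrt(122)/122)/(1266662491/14316) = 14316*(-I*sqrt(122)/122)/1266662491 = -7158*I*sqrt(122)/77266411951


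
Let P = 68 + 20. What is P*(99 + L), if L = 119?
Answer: 19184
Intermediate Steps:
P = 88
P*(99 + L) = 88*(99 + 119) = 88*218 = 19184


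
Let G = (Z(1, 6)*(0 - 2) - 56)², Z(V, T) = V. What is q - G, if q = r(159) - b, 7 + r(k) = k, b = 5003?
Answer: -8215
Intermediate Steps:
r(k) = -7 + k
G = 3364 (G = (1*(0 - 2) - 56)² = (1*(-2) - 56)² = (-2 - 56)² = (-58)² = 3364)
q = -4851 (q = (-7 + 159) - 1*5003 = 152 - 5003 = -4851)
q - G = -4851 - 1*3364 = -4851 - 3364 = -8215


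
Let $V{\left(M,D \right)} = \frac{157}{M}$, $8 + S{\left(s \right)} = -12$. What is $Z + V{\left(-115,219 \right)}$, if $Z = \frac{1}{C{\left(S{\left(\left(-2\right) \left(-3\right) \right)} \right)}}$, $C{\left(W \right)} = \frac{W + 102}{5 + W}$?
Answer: $- \frac{14599}{9430} \approx -1.5481$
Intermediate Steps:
$S{\left(s \right)} = -20$ ($S{\left(s \right)} = -8 - 12 = -20$)
$C{\left(W \right)} = \frac{102 + W}{5 + W}$
$Z = - \frac{15}{82}$ ($Z = \frac{1}{\frac{1}{5 - 20} \left(102 - 20\right)} = \frac{1}{\frac{1}{-15} \cdot 82} = \frac{1}{\left(- \frac{1}{15}\right) 82} = \frac{1}{- \frac{82}{15}} = - \frac{15}{82} \approx -0.18293$)
$Z + V{\left(-115,219 \right)} = - \frac{15}{82} + \frac{157}{-115} = - \frac{15}{82} + 157 \left(- \frac{1}{115}\right) = - \frac{15}{82} - \frac{157}{115} = - \frac{14599}{9430}$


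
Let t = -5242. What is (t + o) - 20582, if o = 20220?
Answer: -5604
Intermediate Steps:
(t + o) - 20582 = (-5242 + 20220) - 20582 = 14978 - 20582 = -5604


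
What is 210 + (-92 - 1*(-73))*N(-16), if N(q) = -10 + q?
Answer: 704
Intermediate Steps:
210 + (-92 - 1*(-73))*N(-16) = 210 + (-92 - 1*(-73))*(-10 - 16) = 210 + (-92 + 73)*(-26) = 210 - 19*(-26) = 210 + 494 = 704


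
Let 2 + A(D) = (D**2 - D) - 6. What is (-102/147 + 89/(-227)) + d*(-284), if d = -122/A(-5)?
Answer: 192561983/122353 ≈ 1573.8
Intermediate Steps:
A(D) = -8 + D**2 - D (A(D) = -2 + ((D**2 - D) - 6) = -2 + (-6 + D**2 - D) = -8 + D**2 - D)
d = -61/11 (d = -122/(-8 + (-5)**2 - 1*(-5)) = -122/(-8 + 25 + 5) = -122/22 = -122*1/22 = -61/11 ≈ -5.5455)
(-102/147 + 89/(-227)) + d*(-284) = (-102/147 + 89/(-227)) - 61/11*(-284) = (-102*1/147 + 89*(-1/227)) + 17324/11 = (-34/49 - 89/227) + 17324/11 = -12079/11123 + 17324/11 = 192561983/122353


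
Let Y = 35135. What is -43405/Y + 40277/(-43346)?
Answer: -659313105/304592342 ≈ -2.1646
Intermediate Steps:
-43405/Y + 40277/(-43346) = -43405/35135 + 40277/(-43346) = -43405*1/35135 + 40277*(-1/43346) = -8681/7027 - 40277/43346 = -659313105/304592342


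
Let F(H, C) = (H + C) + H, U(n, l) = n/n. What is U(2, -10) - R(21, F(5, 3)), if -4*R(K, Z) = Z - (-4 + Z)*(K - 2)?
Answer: -77/2 ≈ -38.500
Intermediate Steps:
U(n, l) = 1
F(H, C) = C + 2*H (F(H, C) = (C + H) + H = C + 2*H)
R(K, Z) = -Z/4 + (-4 + Z)*(-2 + K)/4 (R(K, Z) = -(Z - (-4 + Z)*(K - 2))/4 = -(Z - (-4 + Z)*(-2 + K))/4 = -Z/4 + (-4 + Z)*(-2 + K)/4)
U(2, -10) - R(21, F(5, 3)) = 1 - (2 - 1*21 - 3*(3 + 2*5)/4 + (¼)*21*(3 + 2*5)) = 1 - (2 - 21 - 3*(3 + 10)/4 + (¼)*21*(3 + 10)) = 1 - (2 - 21 - ¾*13 + (¼)*21*13) = 1 - (2 - 21 - 39/4 + 273/4) = 1 - 1*79/2 = 1 - 79/2 = -77/2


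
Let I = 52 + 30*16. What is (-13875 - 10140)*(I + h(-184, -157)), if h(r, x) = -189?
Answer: -8237145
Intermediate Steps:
I = 532 (I = 52 + 480 = 532)
(-13875 - 10140)*(I + h(-184, -157)) = (-13875 - 10140)*(532 - 189) = -24015*343 = -8237145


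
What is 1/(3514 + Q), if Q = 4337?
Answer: 1/7851 ≈ 0.00012737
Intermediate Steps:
1/(3514 + Q) = 1/(3514 + 4337) = 1/7851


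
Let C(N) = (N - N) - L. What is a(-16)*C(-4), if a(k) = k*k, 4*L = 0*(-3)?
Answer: 0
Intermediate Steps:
L = 0 (L = (0*(-3))/4 = (¼)*0 = 0)
a(k) = k²
C(N) = 0 (C(N) = (N - N) - 1*0 = 0 + 0 = 0)
a(-16)*C(-4) = (-16)²*0 = 256*0 = 0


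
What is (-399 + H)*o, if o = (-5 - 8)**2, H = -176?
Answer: -97175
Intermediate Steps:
o = 169 (o = (-13)**2 = 169)
(-399 + H)*o = (-399 - 176)*169 = -575*169 = -97175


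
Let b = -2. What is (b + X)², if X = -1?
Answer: 9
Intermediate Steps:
(b + X)² = (-2 - 1)² = (-3)² = 9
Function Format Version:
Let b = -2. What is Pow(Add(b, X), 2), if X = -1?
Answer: 9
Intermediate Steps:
Pow(Add(b, X), 2) = Pow(Add(-2, -1), 2) = Pow(-3, 2) = 9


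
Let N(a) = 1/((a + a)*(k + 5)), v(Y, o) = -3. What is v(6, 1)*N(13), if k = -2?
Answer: -1/26 ≈ -0.038462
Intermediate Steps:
N(a) = 1/(6*a) (N(a) = 1/((a + a)*(-2 + 5)) = 1/((2*a)*3) = 1/(6*a))
v(6, 1)*N(13) = -1/(2*13) = -3*1/78 = -1/26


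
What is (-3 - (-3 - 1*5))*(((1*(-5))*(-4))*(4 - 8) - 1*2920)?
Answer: -15000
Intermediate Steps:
(-3 - (-3 - 1*5))*(((1*(-5))*(-4))*(4 - 8) - 1*2920) = (-3 - (-3 - 5))*(-5*(-4)*(-4) - 2920) = (-3 - 1*(-8))*(20*(-4) - 2920) = (-3 + 8)*(-80 - 2920) = 5*(-3000) = -15000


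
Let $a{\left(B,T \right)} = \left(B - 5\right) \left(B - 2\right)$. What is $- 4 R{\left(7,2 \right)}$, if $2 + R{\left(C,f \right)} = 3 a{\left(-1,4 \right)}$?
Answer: $-208$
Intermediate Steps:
$a{\left(B,T \right)} = \left(-5 + B\right) \left(-2 + B\right)$
$R{\left(C,f \right)} = 52$ ($R{\left(C,f \right)} = -2 + 3 \left(10 + \left(-1\right)^{2} - -7\right) = -2 + 3 \left(10 + 1 + 7\right) = -2 + 3 \cdot 18 = -2 + 54 = 52$)
$- 4 R{\left(7,2 \right)} = \left(-4\right) 52 = -208$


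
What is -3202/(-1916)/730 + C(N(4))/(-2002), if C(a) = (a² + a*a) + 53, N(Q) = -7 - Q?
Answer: -101550049/700039340 ≈ -0.14506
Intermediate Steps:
C(a) = 53 + 2*a² (C(a) = (a² + a²) + 53 = 2*a² + 53 = 53 + 2*a²)
-3202/(-1916)/730 + C(N(4))/(-2002) = -3202/(-1916)/730 + (53 + 2*(-7 - 1*4)²)/(-2002) = -3202*(-1/1916)*(1/730) + (53 + 2*(-7 - 4)²)*(-1/2002) = (1601/958)*(1/730) + (53 + 2*(-11)²)*(-1/2002) = 1601/699340 + (53 + 2*121)*(-1/2002) = 1601/699340 + (53 + 242)*(-1/2002) = 1601/699340 + 295*(-1/2002) = 1601/699340 - 295/2002 = -101550049/700039340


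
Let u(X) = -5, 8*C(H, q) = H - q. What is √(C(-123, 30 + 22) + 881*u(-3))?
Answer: 3*I*√7870/4 ≈ 66.535*I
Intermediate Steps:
C(H, q) = -q/8 + H/8 (C(H, q) = (H - q)/8 = -q/8 + H/8)
√(C(-123, 30 + 22) + 881*u(-3)) = √((-(30 + 22)/8 + (⅛)*(-123)) + 881*(-5)) = √((-⅛*52 - 123/8) - 4405) = √((-13/2 - 123/8) - 4405) = √(-175/8 - 4405) = √(-35415/8) = 3*I*√7870/4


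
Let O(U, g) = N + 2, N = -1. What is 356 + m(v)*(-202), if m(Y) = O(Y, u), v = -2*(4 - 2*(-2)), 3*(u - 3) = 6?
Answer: 154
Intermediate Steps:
u = 5 (u = 3 + (1/3)*6 = 3 + 2 = 5)
O(U, g) = 1 (O(U, g) = -1 + 2 = 1)
v = -16 (v = -2*(4 + 4) = -2*8 = -16)
m(Y) = 1
356 + m(v)*(-202) = 356 + 1*(-202) = 356 - 202 = 154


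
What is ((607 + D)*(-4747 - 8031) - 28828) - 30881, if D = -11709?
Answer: 141801647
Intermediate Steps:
((607 + D)*(-4747 - 8031) - 28828) - 30881 = ((607 - 11709)*(-4747 - 8031) - 28828) - 30881 = (-11102*(-12778) - 28828) - 30881 = (141861356 - 28828) - 30881 = 141832528 - 30881 = 141801647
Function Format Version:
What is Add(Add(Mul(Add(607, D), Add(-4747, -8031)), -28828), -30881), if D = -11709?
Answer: 141801647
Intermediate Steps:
Add(Add(Mul(Add(607, D), Add(-4747, -8031)), -28828), -30881) = Add(Add(Mul(Add(607, -11709), Add(-4747, -8031)), -28828), -30881) = Add(Add(Mul(-11102, -12778), -28828), -30881) = Add(Add(141861356, -28828), -30881) = Add(141832528, -30881) = 141801647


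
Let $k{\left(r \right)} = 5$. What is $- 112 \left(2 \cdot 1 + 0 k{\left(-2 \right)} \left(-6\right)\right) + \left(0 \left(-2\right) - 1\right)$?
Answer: $-225$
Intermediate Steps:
$- 112 \left(2 \cdot 1 + 0 k{\left(-2 \right)} \left(-6\right)\right) + \left(0 \left(-2\right) - 1\right) = - 112 \left(2 \cdot 1 + 0 \cdot 5 \left(-6\right)\right) + \left(0 \left(-2\right) - 1\right) = - 112 \left(2 + 0 \left(-6\right)\right) + \left(0 - 1\right) = - 112 \left(2 + 0\right) - 1 = \left(-112\right) 2 - 1 = -224 - 1 = -225$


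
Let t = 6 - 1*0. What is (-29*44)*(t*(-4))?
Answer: 30624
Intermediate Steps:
t = 6 (t = 6 + 0 = 6)
(-29*44)*(t*(-4)) = (-29*44)*(6*(-4)) = -1276*(-24) = 30624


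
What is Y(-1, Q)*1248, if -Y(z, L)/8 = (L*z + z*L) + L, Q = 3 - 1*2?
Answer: 9984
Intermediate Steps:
Q = 1 (Q = 3 - 2 = 1)
Y(z, L) = -8*L - 16*L*z (Y(z, L) = -8*((L*z + z*L) + L) = -8*((L*z + L*z) + L) = -8*(2*L*z + L) = -8*(L + 2*L*z) = -8*L - 16*L*z)
Y(-1, Q)*1248 = -8*1*(1 + 2*(-1))*1248 = -8*1*(1 - 2)*1248 = -8*1*(-1)*1248 = 8*1248 = 9984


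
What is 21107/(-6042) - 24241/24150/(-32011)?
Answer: -194249407267/55605507825 ≈ -3.4933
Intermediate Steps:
21107/(-6042) - 24241/24150/(-32011) = 21107*(-1/6042) - 24241*1/24150*(-1/32011) = -21107/6042 - 3463/3450*(-1/32011) = -21107/6042 + 3463/110437950 = -194249407267/55605507825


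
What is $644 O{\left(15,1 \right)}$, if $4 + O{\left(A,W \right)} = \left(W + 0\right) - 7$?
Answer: $-6440$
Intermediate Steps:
$O{\left(A,W \right)} = -11 + W$ ($O{\left(A,W \right)} = -4 + \left(\left(W + 0\right) - 7\right) = -4 + \left(W - 7\right) = -4 + \left(-7 + W\right) = -11 + W$)
$644 O{\left(15,1 \right)} = 644 \left(-11 + 1\right) = 644 \left(-10\right) = -6440$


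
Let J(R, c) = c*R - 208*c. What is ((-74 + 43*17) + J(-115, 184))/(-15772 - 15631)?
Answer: 58775/31403 ≈ 1.8716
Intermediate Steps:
J(R, c) = -208*c + R*c (J(R, c) = R*c - 208*c = -208*c + R*c)
((-74 + 43*17) + J(-115, 184))/(-15772 - 15631) = ((-74 + 43*17) + 184*(-208 - 115))/(-15772 - 15631) = ((-74 + 731) + 184*(-323))/(-31403) = (657 - 59432)*(-1/31403) = -58775*(-1/31403) = 58775/31403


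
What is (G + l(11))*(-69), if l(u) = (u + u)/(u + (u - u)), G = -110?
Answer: 7452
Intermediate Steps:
l(u) = 2 (l(u) = (2*u)/(u + 0) = (2*u)/u = 2)
(G + l(11))*(-69) = (-110 + 2)*(-69) = -108*(-69) = 7452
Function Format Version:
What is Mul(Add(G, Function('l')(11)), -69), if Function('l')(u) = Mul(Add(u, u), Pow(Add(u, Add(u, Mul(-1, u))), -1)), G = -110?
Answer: 7452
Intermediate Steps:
Function('l')(u) = 2 (Function('l')(u) = Mul(Mul(2, u), Pow(Add(u, 0), -1)) = Mul(Mul(2, u), Pow(u, -1)) = 2)
Mul(Add(G, Function('l')(11)), -69) = Mul(Add(-110, 2), -69) = Mul(-108, -69) = 7452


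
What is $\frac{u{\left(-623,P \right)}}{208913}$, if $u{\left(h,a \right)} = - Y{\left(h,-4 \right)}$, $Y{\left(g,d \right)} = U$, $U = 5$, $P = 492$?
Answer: $- \frac{5}{208913} \approx -2.3933 \cdot 10^{-5}$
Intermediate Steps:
$Y{\left(g,d \right)} = 5$
$u{\left(h,a \right)} = -5$ ($u{\left(h,a \right)} = \left(-1\right) 5 = -5$)
$\frac{u{\left(-623,P \right)}}{208913} = - \frac{5}{208913}$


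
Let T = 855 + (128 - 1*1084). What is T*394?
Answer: -39794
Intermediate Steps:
T = -101 (T = 855 + (128 - 1084) = 855 - 956 = -101)
T*394 = -101*394 = -39794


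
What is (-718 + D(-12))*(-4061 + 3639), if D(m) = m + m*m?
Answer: 247292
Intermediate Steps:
D(m) = m + m²
(-718 + D(-12))*(-4061 + 3639) = (-718 - 12*(1 - 12))*(-4061 + 3639) = (-718 - 12*(-11))*(-422) = (-718 + 132)*(-422) = -586*(-422) = 247292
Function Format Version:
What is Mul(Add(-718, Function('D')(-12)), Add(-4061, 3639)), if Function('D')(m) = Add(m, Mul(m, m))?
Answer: 247292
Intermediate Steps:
Function('D')(m) = Add(m, Pow(m, 2))
Mul(Add(-718, Function('D')(-12)), Add(-4061, 3639)) = Mul(Add(-718, Mul(-12, Add(1, -12))), Add(-4061, 3639)) = Mul(Add(-718, Mul(-12, -11)), -422) = Mul(Add(-718, 132), -422) = Mul(-586, -422) = 247292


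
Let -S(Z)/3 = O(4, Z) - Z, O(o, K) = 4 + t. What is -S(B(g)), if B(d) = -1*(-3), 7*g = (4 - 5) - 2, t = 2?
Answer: 9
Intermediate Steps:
g = -3/7 (g = ((4 - 5) - 2)/7 = (-1 - 2)/7 = (1/7)*(-3) = -3/7 ≈ -0.42857)
B(d) = 3
O(o, K) = 6 (O(o, K) = 4 + 2 = 6)
S(Z) = -18 + 3*Z (S(Z) = -3*(6 - Z) = -18 + 3*Z)
-S(B(g)) = -(-18 + 3*3) = -(-18 + 9) = -1*(-9) = 9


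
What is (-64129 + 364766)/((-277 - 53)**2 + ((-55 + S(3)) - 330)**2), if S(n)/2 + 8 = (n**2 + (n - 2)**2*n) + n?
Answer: 300637/246541 ≈ 1.2194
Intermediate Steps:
S(n) = -16 + 2*n + 2*n**2 + 2*n*(-2 + n)**2 (S(n) = -16 + 2*((n**2 + (n - 2)**2*n) + n) = -16 + 2*((n**2 + (-2 + n)**2*n) + n) = -16 + 2*((n**2 + n*(-2 + n)**2) + n) = -16 + 2*(n + n**2 + n*(-2 + n)**2) = -16 + (2*n + 2*n**2 + 2*n*(-2 + n)**2) = -16 + 2*n + 2*n**2 + 2*n*(-2 + n)**2)
(-64129 + 364766)/((-277 - 53)**2 + ((-55 + S(3)) - 330)**2) = (-64129 + 364766)/((-277 - 53)**2 + ((-55 + (-16 + 2*3 + 2*3**2 + 2*3*(-2 + 3)**2)) - 330)**2) = 300637/((-330)**2 + ((-55 + (-16 + 6 + 2*9 + 2*3*1**2)) - 330)**2) = 300637/(108900 + ((-55 + (-16 + 6 + 18 + 2*3*1)) - 330)**2) = 300637/(108900 + ((-55 + (-16 + 6 + 18 + 6)) - 330)**2) = 300637/(108900 + ((-55 + 14) - 330)**2) = 300637/(108900 + (-41 - 330)**2) = 300637/(108900 + (-371)**2) = 300637/(108900 + 137641) = 300637/246541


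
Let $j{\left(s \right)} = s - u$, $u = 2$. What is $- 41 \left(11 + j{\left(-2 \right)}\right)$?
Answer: $-287$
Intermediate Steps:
$j{\left(s \right)} = -2 + s$ ($j{\left(s \right)} = s - 2 = -2 + s$)
$- 41 \left(11 + j{\left(-2 \right)}\right) = - 41 \left(11 - 4\right) = \left(-41\right) 7 = -287$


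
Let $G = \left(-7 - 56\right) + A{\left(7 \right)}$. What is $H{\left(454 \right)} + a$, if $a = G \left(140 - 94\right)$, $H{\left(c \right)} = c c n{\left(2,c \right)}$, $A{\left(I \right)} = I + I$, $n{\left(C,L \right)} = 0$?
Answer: $-2254$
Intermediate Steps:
$A{\left(I \right)} = 2 I$
$H{\left(c \right)} = 0$ ($H{\left(c \right)} = c c 0 = c^{2} \cdot 0 = 0$)
$G = -49$ ($G = \left(-7 - 56\right) + 2 \cdot 7 = -63 + 14 = -49$)
$a = -2254$ ($a = - 49 \left(140 - 94\right) = \left(-49\right) 46 = -2254$)
$H{\left(454 \right)} + a = 0 - 2254 = -2254$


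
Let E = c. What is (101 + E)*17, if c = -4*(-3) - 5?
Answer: 1836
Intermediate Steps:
c = 7 (c = 12 - 5 = 7)
E = 7
(101 + E)*17 = (101 + 7)*17 = 108*17 = 1836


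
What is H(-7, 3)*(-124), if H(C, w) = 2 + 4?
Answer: -744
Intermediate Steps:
H(C, w) = 6
H(-7, 3)*(-124) = 6*(-124) = -744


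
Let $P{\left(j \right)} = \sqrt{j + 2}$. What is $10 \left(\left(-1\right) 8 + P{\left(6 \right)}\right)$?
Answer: $-80 + 20 \sqrt{2} \approx -51.716$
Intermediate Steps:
$P{\left(j \right)} = \sqrt{2 + j}$
$10 \left(\left(-1\right) 8 + P{\left(6 \right)}\right) = 10 \left(\left(-1\right) 8 + \sqrt{2 + 6}\right) = 10 \left(-8 + \sqrt{8}\right) = 10 \left(-8 + 2 \sqrt{2}\right) = -80 + 20 \sqrt{2}$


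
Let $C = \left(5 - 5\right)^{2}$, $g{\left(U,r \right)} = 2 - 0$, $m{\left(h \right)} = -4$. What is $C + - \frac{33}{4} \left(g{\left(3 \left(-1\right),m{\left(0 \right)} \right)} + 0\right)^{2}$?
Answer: $-33$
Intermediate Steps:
$g{\left(U,r \right)} = 2$ ($g{\left(U,r \right)} = 2 + 0 = 2$)
$C = 0$ ($C = 0^{2} = 0$)
$C + - \frac{33}{4} \left(g{\left(3 \left(-1\right),m{\left(0 \right)} \right)} + 0\right)^{2} = 0 + - \frac{33}{4} \left(2 + 0\right)^{2} = 0 + \left(-33\right) \frac{1}{4} \cdot 2^{2} = 0 - 33 = -33$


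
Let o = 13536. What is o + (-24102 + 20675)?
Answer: 10109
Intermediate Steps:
o + (-24102 + 20675) = 13536 + (-24102 + 20675) = 13536 - 3427 = 10109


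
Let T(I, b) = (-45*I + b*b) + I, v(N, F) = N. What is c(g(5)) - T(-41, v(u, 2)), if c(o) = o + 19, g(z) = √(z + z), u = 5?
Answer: -1810 + √10 ≈ -1806.8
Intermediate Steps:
g(z) = √2*√z (g(z) = √(2*z) = √2*√z)
T(I, b) = b² - 44*I (T(I, b) = (-45*I + b²) + I = (b² - 45*I) + I = b² - 44*I)
c(o) = 19 + o
c(g(5)) - T(-41, v(u, 2)) = (19 + √2*√5) - (5² - 44*(-41)) = (19 + √10) - (25 + 1804) = (19 + √10) - 1*1829 = (19 + √10) - 1829 = -1810 + √10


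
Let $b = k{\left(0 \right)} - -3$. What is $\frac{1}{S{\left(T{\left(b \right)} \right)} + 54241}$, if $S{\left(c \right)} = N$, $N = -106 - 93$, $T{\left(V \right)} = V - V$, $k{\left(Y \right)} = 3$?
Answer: $\frac{1}{54042} \approx 1.8504 \cdot 10^{-5}$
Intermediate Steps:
$b = 6$ ($b = 3 - -3 = 3 + 3 = 6$)
$T{\left(V \right)} = 0$
$N = -199$ ($N = -106 - 93 = -199$)
$S{\left(c \right)} = -199$
$\frac{1}{S{\left(T{\left(b \right)} \right)} + 54241} = \frac{1}{-199 + 54241} = \frac{1}{54042}$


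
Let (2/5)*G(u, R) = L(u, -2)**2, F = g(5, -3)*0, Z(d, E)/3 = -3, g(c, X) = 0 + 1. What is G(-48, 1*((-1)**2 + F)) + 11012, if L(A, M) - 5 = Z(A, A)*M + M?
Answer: 24229/2 ≈ 12115.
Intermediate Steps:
g(c, X) = 1
Z(d, E) = -9 (Z(d, E) = 3*(-3) = -9)
F = 0 (F = 1*0 = 0)
L(A, M) = 5 - 8*M (L(A, M) = 5 + (-9*M + M) = 5 - 8*M)
G(u, R) = 2205/2 (G(u, R) = 5*(5 - 8*(-2))**2/2 = 5*(5 + 16)**2/2 = (5/2)*21**2 = (5/2)*441 = 2205/2)
G(-48, 1*((-1)**2 + F)) + 11012 = 2205/2 + 11012 = 24229/2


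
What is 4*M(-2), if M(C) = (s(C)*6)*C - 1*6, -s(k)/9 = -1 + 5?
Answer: 1704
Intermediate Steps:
s(k) = -36 (s(k) = -9*(-1 + 5) = -9*4 = -36)
M(C) = -6 - 216*C (M(C) = (-36*6)*C - 1*6 = -216*C - 6 = -6 - 216*C)
4*M(-2) = 4*(-6 - 216*(-2)) = 4*(-6 + 432) = 4*426 = 1704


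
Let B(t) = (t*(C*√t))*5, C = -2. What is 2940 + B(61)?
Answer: 2940 - 610*√61 ≈ -1824.3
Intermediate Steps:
B(t) = -10*t^(3/2) (B(t) = (t*(-2*√t))*5 = -2*t^(3/2)*5 = -10*t^(3/2))
2940 + B(61) = 2940 - 610*√61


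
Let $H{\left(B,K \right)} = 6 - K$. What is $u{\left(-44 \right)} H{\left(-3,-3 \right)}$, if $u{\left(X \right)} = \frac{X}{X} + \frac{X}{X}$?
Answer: $18$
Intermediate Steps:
$u{\left(X \right)} = 2$ ($u{\left(X \right)} = 1 + 1 = 2$)
$u{\left(-44 \right)} H{\left(-3,-3 \right)} = 2 \left(6 - -3\right) = 2 \left(6 + 3\right) = 2 \cdot 9 = 18$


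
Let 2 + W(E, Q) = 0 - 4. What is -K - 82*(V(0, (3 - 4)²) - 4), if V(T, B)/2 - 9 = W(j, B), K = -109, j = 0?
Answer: -55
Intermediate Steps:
W(E, Q) = -6 (W(E, Q) = -2 + (0 - 4) = -2 - 4 = -6)
V(T, B) = 6 (V(T, B) = 18 + 2*(-6) = 18 - 12 = 6)
-K - 82*(V(0, (3 - 4)²) - 4) = -1*(-109) - 82*(6 - 4) = 109 - 82*2 = 109 - 164 = -55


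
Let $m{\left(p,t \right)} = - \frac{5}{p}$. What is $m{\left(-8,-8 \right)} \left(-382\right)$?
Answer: $- \frac{955}{4} \approx -238.75$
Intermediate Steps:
$m{\left(-8,-8 \right)} \left(-382\right) = - \frac{5}{-8} \left(-382\right) = \left(-5\right) \left(- \frac{1}{8}\right) \left(-382\right) = \frac{5}{8} \left(-382\right) = - \frac{955}{4}$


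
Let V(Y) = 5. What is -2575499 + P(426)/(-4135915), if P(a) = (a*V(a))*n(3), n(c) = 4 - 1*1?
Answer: -2130408990595/827183 ≈ -2.5755e+6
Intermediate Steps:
n(c) = 3 (n(c) = 4 - 1 = 3)
P(a) = 15*a (P(a) = (a*5)*3 = (5*a)*3 = 15*a)
-2575499 + P(426)/(-4135915) = -2575499 + (15*426)/(-4135915) = -2575499 + 6390*(-1/4135915) = -2575499 - 1278/827183 = -2130408990595/827183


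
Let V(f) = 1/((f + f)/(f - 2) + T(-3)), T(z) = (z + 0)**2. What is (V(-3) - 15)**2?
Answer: 577600/2601 ≈ 222.07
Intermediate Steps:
T(z) = z**2
V(f) = 1/(9 + 2*f/(-2 + f)) (V(f) = 1/((f + f)/(f - 2) + (-3)**2) = 1/((2*f)/(-2 + f) + 9) = 1/(2*f/(-2 + f) + 9) = 1/(9 + 2*f/(-2 + f)))
(V(-3) - 15)**2 = ((-2 - 3)/(-18 + 11*(-3)) - 15)**2 = (-5/(-18 - 33) - 15)**2 = (-5/(-51) - 15)**2 = (-1/51*(-5) - 15)**2 = (5/51 - 15)**2 = (-760/51)**2 = 577600/2601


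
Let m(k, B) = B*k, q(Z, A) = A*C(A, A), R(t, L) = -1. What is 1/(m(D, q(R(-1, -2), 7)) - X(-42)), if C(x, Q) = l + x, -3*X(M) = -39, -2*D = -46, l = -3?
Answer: 1/631 ≈ 0.0015848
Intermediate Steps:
D = 23 (D = -½*(-46) = 23)
X(M) = 13 (X(M) = -⅓*(-39) = 13)
C(x, Q) = -3 + x
q(Z, A) = A*(-3 + A)
1/(m(D, q(R(-1, -2), 7)) - X(-42)) = 1/((7*(-3 + 7))*23 - 1*13) = 1/((7*4)*23 - 13) = 1/(28*23 - 13) = 1/(644 - 13) = 1/631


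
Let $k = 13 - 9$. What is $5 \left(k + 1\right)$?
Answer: $25$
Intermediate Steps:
$k = 4$ ($k = 13 - 9 = 4$)
$5 \left(k + 1\right) = 5 \left(4 + 1\right) = 5 \cdot 5 = 25$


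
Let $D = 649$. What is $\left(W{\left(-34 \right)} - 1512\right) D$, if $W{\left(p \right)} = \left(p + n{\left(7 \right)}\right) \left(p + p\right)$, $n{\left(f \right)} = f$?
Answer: $210276$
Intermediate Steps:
$W{\left(p \right)} = 2 p \left(7 + p\right)$ ($W{\left(p \right)} = \left(p + 7\right) \left(p + p\right) = \left(7 + p\right) 2 p = 2 p \left(7 + p\right)$)
$\left(W{\left(-34 \right)} - 1512\right) D = \left(2 \left(-34\right) \left(7 - 34\right) - 1512\right) 649 = \left(2 \left(-34\right) \left(-27\right) - 1512\right) 649 = \left(1836 - 1512\right) 649 = 324 \cdot 649 = 210276$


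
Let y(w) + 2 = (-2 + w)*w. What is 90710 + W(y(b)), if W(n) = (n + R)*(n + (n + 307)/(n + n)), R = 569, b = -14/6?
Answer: 630332884/5913 ≈ 1.0660e+5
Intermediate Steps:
b = -7/3 (b = -14*1/6 = -7/3 ≈ -2.3333)
y(w) = -2 + w*(-2 + w) (y(w) = -2 + (-2 + w)*w = -2 + w*(-2 + w))
W(n) = (569 + n)*(n + (307 + n)/(2*n)) (W(n) = (n + 569)*(n + (n + 307)/(n + n)) = (569 + n)*(n + (307 + n)/((2*n))) = (569 + n)*(n + (307 + n)*(1/(2*n))) = (569 + n)*(n + (307 + n)/(2*n)))
90710 + W(y(b)) = 90710 + (438 + (-2 + (-7/3)**2 - 2*(-7/3))**2 + 1139*(-2 + (-7/3)**2 - 2*(-7/3))/2 + 174683/(2*(-2 + (-7/3)**2 - 2*(-7/3)))) = 90710 + (438 + (-2 + 49/9 + 14/3)**2 + 1139*(-2 + 49/9 + 14/3)/2 + 174683/(2*(-2 + 49/9 + 14/3))) = 90710 + (438 + (73/9)**2 + (1139/2)*(73/9) + 174683/(2*(73/9))) = 90710 + (438 + 5329/81 + 83147/18 + (174683/2)*(9/73)) = 90710 + (438 + 5329/81 + 83147/18 + 1572147/146) = 90710 + 93964654/5913 = 630332884/5913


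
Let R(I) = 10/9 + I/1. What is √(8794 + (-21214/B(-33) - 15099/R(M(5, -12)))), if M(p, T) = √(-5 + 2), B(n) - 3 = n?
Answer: √15*√((-613195 + 1282653*I*√3)/(10 + 9*I*√3))/15 ≈ 83.173 + 37.127*I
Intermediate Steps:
B(n) = 3 + n
M(p, T) = I*√3 (M(p, T) = √(-3) = I*√3)
R(I) = 10/9 + I (R(I) = 10*(⅑) + I*1 = 10/9 + I)
√(8794 + (-21214/B(-33) - 15099/R(M(5, -12)))) = √(8794 + (-21214/(3 - 33) - 15099/(10/9 + I*√3))) = √(8794 + (-21214/(-30) - 15099/(10/9 + I*√3))) = √(8794 + (-21214*(-1/30) - 15099/(10/9 + I*√3))) = √(8794 + (10607/15 - 15099/(10/9 + I*√3))) = √(142517/15 - 15099/(10/9 + I*√3))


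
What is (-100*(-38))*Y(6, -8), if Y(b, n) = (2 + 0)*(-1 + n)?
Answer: -68400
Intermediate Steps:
Y(b, n) = -2 + 2*n (Y(b, n) = 2*(-1 + n) = -2 + 2*n)
(-100*(-38))*Y(6, -8) = (-100*(-38))*(-2 + 2*(-8)) = 3800*(-2 - 16) = 3800*(-18) = -68400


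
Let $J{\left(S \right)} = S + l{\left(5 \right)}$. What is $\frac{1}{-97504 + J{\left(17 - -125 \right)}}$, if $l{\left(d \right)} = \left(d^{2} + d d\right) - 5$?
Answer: $- \frac{1}{97317} \approx -1.0276 \cdot 10^{-5}$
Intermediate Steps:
$l{\left(d \right)} = -5 + 2 d^{2}$ ($l{\left(d \right)} = \left(d^{2} + d^{2}\right) - 5 = 2 d^{2} - 5 = -5 + 2 d^{2}$)
$J{\left(S \right)} = 45 + S$ ($J{\left(S \right)} = S - \left(5 - 2 \cdot 5^{2}\right) = S + \left(-5 + 2 \cdot 25\right) = S + \left(-5 + 50\right) = S + 45 = 45 + S$)
$\frac{1}{-97504 + J{\left(17 - -125 \right)}} = \frac{1}{-97504 + \left(45 + \left(17 - -125\right)\right)} = \frac{1}{-97504 + \left(45 + \left(17 + 125\right)\right)} = \frac{1}{-97504 + \left(45 + 142\right)} = \frac{1}{-97504 + 187} = \frac{1}{-97317} = - \frac{1}{97317}$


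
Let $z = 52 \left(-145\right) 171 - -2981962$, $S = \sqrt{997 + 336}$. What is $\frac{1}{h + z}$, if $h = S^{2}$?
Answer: $\frac{1}{1693955} \approx 5.9033 \cdot 10^{-7}$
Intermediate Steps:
$S = \sqrt{1333} \approx 36.51$
$h = 1333$ ($h = \left(\sqrt{1333}\right)^{2} = 1333$)
$z = 1692622$ ($z = \left(-7540\right) 171 + 2981962 = -1289340 + 2981962 = 1692622$)
$\frac{1}{h + z} = \frac{1}{1333 + 1692622} = \frac{1}{1693955}$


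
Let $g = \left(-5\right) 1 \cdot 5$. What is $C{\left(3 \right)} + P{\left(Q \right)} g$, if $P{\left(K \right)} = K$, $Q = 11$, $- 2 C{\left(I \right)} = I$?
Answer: $- \frac{553}{2} \approx -276.5$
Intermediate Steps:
$C{\left(I \right)} = - \frac{I}{2}$
$g = -25$ ($g = \left(-5\right) 5 = -25$)
$C{\left(3 \right)} + P{\left(Q \right)} g = \left(- \frac{1}{2}\right) 3 + 11 \left(-25\right) = - \frac{3}{2} - 275 = - \frac{553}{2}$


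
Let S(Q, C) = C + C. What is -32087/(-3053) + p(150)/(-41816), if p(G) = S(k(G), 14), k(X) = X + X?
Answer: 335416127/31916062 ≈ 10.509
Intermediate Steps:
k(X) = 2*X
S(Q, C) = 2*C
p(G) = 28 (p(G) = 2*14 = 28)
-32087/(-3053) + p(150)/(-41816) = -32087/(-3053) + 28/(-41816) = -32087*(-1/3053) + 28*(-1/41816) = 32087/3053 - 7/10454 = 335416127/31916062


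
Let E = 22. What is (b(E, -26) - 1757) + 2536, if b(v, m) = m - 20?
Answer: 733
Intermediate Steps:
b(v, m) = -20 + m
(b(E, -26) - 1757) + 2536 = ((-20 - 26) - 1757) + 2536 = (-46 - 1757) + 2536 = -1803 + 2536 = 733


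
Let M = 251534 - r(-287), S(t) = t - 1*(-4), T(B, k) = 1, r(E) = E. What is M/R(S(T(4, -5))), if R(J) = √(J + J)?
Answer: 251821*√10/10 ≈ 79633.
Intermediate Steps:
S(t) = 4 + t (S(t) = t + 4 = 4 + t)
R(J) = √2*√J (R(J) = √(2*J) = √2*√J)
M = 251821 (M = 251534 - 1*(-287) = 251534 + 287 = 251821)
M/R(S(T(4, -5))) = 251821/((√2*√(4 + 1))) = 251821/((√2*√5)) = 251821/(√10) = 251821*(√10/10) = 251821*√10/10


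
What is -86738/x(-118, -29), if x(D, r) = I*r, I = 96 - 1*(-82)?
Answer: 43369/2581 ≈ 16.803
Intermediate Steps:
I = 178 (I = 96 + 82 = 178)
x(D, r) = 178*r
-86738/x(-118, -29) = -86738/(178*(-29)) = -86738/(-5162) = -86738*(-1/5162) = 43369/2581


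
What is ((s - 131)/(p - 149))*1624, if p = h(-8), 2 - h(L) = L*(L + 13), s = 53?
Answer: 126672/107 ≈ 1183.8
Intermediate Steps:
h(L) = 2 - L*(13 + L) (h(L) = 2 - L*(L + 13) = 2 - L*(13 + L))
p = 42 (p = 2 - 1*(-8)**2 - 13*(-8) = 2 - 1*64 + 104 = 2 - 64 + 104 = 42)
((s - 131)/(p - 149))*1624 = ((53 - 131)/(42 - 149))*1624 = -78/(-107)*1624 = -78*(-1/107)*1624 = (78/107)*1624 = 126672/107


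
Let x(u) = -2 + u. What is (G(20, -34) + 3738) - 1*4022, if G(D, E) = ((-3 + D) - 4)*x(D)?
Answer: -50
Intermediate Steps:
G(D, E) = (-7 + D)*(-2 + D) (G(D, E) = ((-3 + D) - 4)*(-2 + D) = (-7 + D)*(-2 + D))
(G(20, -34) + 3738) - 1*4022 = ((-7 + 20)*(-2 + 20) + 3738) - 1*4022 = (13*18 + 3738) - 4022 = (234 + 3738) - 4022 = 3972 - 4022 = -50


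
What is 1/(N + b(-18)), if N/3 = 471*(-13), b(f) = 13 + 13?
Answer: -1/18343 ≈ -5.4517e-5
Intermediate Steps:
b(f) = 26
N = -18369 (N = 3*(471*(-13)) = 3*(-6123) = -18369)
1/(N + b(-18)) = 1/(-18369 + 26) = 1/(-18343) = -1/18343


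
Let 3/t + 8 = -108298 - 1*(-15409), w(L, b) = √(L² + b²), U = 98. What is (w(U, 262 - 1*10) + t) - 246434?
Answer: -22892979301/92897 + 14*√373 ≈ -2.4616e+5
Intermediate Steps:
t = -3/92897 (t = 3/(-8 + (-108298 - 1*(-15409))) = 3/(-8 + (-108298 + 15409)) = 3/(-8 - 92889) = 3/(-92897) = 3*(-1/92897) = -3/92897 ≈ -3.2294e-5)
(w(U, 262 - 1*10) + t) - 246434 = (√(98² + (262 - 1*10)²) - 3/92897) - 246434 = (√(9604 + (262 - 10)²) - 3/92897) - 246434 = (√(9604 + 252²) - 3/92897) - 246434 = (√(9604 + 63504) - 3/92897) - 246434 = (√73108 - 3/92897) - 246434 = (14*√373 - 3/92897) - 246434 = (-3/92897 + 14*√373) - 246434 = -22892979301/92897 + 14*√373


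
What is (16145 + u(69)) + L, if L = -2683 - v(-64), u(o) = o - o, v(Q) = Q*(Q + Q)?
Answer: 5270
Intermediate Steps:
v(Q) = 2*Q² (v(Q) = Q*(2*Q) = 2*Q²)
u(o) = 0
L = -10875 (L = -2683 - 2*(-64)² = -2683 - 2*4096 = -2683 - 1*8192 = -2683 - 8192 = -10875)
(16145 + u(69)) + L = (16145 + 0) - 10875 = 16145 - 10875 = 5270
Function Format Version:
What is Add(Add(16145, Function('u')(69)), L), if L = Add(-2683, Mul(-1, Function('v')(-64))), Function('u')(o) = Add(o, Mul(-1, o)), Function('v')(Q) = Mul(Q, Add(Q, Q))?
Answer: 5270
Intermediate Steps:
Function('v')(Q) = Mul(2, Pow(Q, 2)) (Function('v')(Q) = Mul(Q, Mul(2, Q)) = Mul(2, Pow(Q, 2)))
Function('u')(o) = 0
L = -10875 (L = Add(-2683, Mul(-1, Mul(2, Pow(-64, 2)))) = Add(-2683, Mul(-1, Mul(2, 4096))) = Add(-2683, Mul(-1, 8192)) = Add(-2683, -8192) = -10875)
Add(Add(16145, Function('u')(69)), L) = Add(Add(16145, 0), -10875) = Add(16145, -10875) = 5270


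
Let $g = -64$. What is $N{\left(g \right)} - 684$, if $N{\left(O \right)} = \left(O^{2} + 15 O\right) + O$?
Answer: $2388$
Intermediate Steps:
$N{\left(O \right)} = O^{2} + 16 O$
$N{\left(g \right)} - 684 = - 64 \left(16 - 64\right) - 684 = \left(-64\right) \left(-48\right) - 684 = 3072 - 684 = 2388$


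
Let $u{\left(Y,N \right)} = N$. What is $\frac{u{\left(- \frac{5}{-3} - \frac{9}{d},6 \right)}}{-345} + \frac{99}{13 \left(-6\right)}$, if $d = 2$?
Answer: $- \frac{3847}{2990} \approx -1.2866$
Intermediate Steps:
$\frac{u{\left(- \frac{5}{-3} - \frac{9}{d},6 \right)}}{-345} + \frac{99}{13 \left(-6\right)} = \frac{6}{-345} + \frac{99}{13 \left(-6\right)} = 6 \left(- \frac{1}{345}\right) + \frac{99}{-78} = - \frac{2}{115} + 99 \left(- \frac{1}{78}\right) = - \frac{2}{115} - \frac{33}{26} = - \frac{3847}{2990}$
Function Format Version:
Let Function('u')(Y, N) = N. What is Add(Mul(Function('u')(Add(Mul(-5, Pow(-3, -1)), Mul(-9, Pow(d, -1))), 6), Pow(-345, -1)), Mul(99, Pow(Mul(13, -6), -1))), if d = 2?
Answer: Rational(-3847, 2990) ≈ -1.2866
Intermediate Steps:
Add(Mul(Function('u')(Add(Mul(-5, Pow(-3, -1)), Mul(-9, Pow(d, -1))), 6), Pow(-345, -1)), Mul(99, Pow(Mul(13, -6), -1))) = Add(Mul(6, Pow(-345, -1)), Mul(99, Pow(Mul(13, -6), -1))) = Add(Mul(6, Rational(-1, 345)), Mul(99, Pow(-78, -1))) = Add(Rational(-2, 115), Mul(99, Rational(-1, 78))) = Add(Rational(-2, 115), Rational(-33, 26)) = Rational(-3847, 2990)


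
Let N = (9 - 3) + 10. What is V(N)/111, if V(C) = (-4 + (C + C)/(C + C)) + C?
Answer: 13/111 ≈ 0.11712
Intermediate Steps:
N = 16 (N = 6 + 10 = 16)
V(C) = -3 + C (V(C) = (-4 + (2*C)/((2*C))) + C = (-4 + (2*C)*(1/(2*C))) + C = (-4 + 1) + C = -3 + C)
V(N)/111 = (-3 + 16)/111 = 13*(1/111) = 13/111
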